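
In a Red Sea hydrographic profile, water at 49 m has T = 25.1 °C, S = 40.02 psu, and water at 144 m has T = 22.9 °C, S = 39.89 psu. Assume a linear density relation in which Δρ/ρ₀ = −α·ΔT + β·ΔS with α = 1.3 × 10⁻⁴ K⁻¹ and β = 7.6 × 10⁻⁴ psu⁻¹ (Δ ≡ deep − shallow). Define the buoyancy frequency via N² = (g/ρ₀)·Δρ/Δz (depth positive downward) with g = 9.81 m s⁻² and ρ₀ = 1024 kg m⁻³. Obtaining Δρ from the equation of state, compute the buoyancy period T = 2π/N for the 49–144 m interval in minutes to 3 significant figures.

ΔT = -2.2 K, ΔS = -0.13 psu (deep − shallow).
Δρ/ρ₀ = −αΔT + βΔS = 2.86 × 10⁻⁴ − 9.88 × 10⁻⁵ = 1.872 × 10⁻⁴, so Δρ ≈ 0.1917 kg m⁻³.
N² = (g/ρ₀)·Δρ/Δz = g·(Δρ/ρ₀)/Δz = 9.81 × 1.872 × 10⁻⁴ / 95 = 1.9331 × 10⁻⁵ s⁻².
N = √(1.9331 × 10⁻⁵) = 4.3967 × 10⁻³ rad s⁻¹ → T = 2π/N = 1.4291 × 10³ s = 23.818 min ≈ 23.8 min.

23.8 min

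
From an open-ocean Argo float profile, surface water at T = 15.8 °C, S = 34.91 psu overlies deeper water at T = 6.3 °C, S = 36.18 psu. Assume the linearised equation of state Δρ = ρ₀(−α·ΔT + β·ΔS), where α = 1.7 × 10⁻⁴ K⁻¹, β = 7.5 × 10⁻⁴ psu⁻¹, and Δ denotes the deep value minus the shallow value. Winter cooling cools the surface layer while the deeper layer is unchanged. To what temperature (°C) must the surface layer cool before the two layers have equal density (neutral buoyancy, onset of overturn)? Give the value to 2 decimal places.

0.70 °C

Neutral buoyancy requires Δρ = 0, i.e. −α(T_deep − T_surf′) + β(S_deep − S_surf) = 0.
T_surf′ = T_deep − (β/α)·ΔS = 6.3 − (7.5 × 10⁻⁴/1.7 × 10⁻⁴)·(+1.27) = 0.6971 °C.
Cooling required: 15.8 − (0.6971) = 15.1029 °C.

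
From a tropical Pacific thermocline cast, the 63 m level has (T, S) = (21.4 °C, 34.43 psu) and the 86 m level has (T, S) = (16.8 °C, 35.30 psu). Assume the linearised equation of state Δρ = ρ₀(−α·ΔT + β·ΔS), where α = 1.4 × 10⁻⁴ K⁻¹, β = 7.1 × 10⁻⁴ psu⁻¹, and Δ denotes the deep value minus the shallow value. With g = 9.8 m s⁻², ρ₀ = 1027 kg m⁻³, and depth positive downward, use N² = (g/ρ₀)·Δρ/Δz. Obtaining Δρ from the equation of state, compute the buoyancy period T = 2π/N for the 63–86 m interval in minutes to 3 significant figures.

ΔT = -4.6 K, ΔS = +0.87 psu (deep − shallow).
Δρ/ρ₀ = −αΔT + βΔS = 6.44 × 10⁻⁴ + 6.177 × 10⁻⁴ = 1.2617 × 10⁻³, so Δρ ≈ 1.296 kg m⁻³.
N² = (g/ρ₀)·Δρ/Δz = g·(Δρ/ρ₀)/Δz = 9.8 × 1.2617 × 10⁻³ / 23 = 5.3759 × 10⁻⁴ s⁻².
N = √(5.3759 × 10⁻⁴) = 0.023186 rad s⁻¹ → T = 2π/N = 270.99 s = 4.5165 min ≈ 4.52 min.

4.52 min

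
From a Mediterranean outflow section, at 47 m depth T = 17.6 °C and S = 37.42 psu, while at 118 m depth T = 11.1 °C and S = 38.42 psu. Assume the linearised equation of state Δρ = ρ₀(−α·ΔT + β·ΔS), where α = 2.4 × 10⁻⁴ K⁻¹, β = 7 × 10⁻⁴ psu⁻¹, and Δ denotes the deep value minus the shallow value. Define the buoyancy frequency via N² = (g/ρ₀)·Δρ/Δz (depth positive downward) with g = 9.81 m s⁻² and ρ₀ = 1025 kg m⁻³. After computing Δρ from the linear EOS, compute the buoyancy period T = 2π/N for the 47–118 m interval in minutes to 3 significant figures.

ΔT = -6.5 K, ΔS = +1.00 psu (deep − shallow).
Δρ/ρ₀ = −αΔT + βΔS = 1.56 × 10⁻³ + 7.00 × 10⁻⁴ = 2.26 × 10⁻³, so Δρ ≈ 2.317 kg m⁻³.
N² = (g/ρ₀)·Δρ/Δz = g·(Δρ/ρ₀)/Δz = 9.81 × 2.26 × 10⁻³ / 71 = 3.1226 × 10⁻⁴ s⁻².
N = √(3.1226 × 10⁻⁴) = 0.017671 rad s⁻¹ → T = 2π/N = 355.56 s = 5.9260 min ≈ 5.93 min.

5.93 min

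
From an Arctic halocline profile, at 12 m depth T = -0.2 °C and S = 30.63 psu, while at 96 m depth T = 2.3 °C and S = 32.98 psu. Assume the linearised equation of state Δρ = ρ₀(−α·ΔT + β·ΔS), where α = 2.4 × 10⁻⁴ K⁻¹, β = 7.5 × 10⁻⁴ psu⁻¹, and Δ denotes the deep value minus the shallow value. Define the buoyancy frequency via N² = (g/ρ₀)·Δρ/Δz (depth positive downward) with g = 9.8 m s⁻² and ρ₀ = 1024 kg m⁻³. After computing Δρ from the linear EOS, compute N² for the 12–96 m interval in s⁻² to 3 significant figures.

ΔT = +2.5 K, ΔS = +2.35 psu (deep − shallow).
Δρ/ρ₀ = −αΔT + βΔS = -6.00 × 10⁻⁴ + 1.7625 × 10⁻³ = 1.1625 × 10⁻³, so Δρ ≈ 1.190 kg m⁻³.
N² = (g/ρ₀)·Δρ/Δz = g·(Δρ/ρ₀)/Δz = 9.8 × 1.1625 × 10⁻³ / 84 = 1.3563 × 10⁻⁴ s⁻² ≈ 1.36 × 10⁻⁴ s⁻².

1.36 × 10⁻⁴ s⁻²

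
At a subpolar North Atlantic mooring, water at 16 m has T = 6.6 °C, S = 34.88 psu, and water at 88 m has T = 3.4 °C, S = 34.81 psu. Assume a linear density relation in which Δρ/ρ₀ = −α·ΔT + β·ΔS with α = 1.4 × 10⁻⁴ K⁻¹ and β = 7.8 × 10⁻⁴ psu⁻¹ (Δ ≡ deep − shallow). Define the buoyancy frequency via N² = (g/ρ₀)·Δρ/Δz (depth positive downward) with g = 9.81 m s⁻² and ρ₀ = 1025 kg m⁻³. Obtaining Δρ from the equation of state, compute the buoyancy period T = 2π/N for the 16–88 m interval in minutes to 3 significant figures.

14.3 min

ΔT = -3.2 K, ΔS = -0.07 psu (deep − shallow).
Δρ/ρ₀ = −αΔT + βΔS = 4.48 × 10⁻⁴ − 5.46 × 10⁻⁵ = 3.934 × 10⁻⁴, so Δρ ≈ 0.4032 kg m⁻³.
N² = (g/ρ₀)·Δρ/Δz = g·(Δρ/ρ₀)/Δz = 9.81 × 3.934 × 10⁻⁴ / 72 = 5.3601 × 10⁻⁵ s⁻².
N = √(5.3601 × 10⁻⁵) = 7.3213 × 10⁻³ rad s⁻¹ → T = 2π/N = 858.21 s = 14.304 min ≈ 14.3 min.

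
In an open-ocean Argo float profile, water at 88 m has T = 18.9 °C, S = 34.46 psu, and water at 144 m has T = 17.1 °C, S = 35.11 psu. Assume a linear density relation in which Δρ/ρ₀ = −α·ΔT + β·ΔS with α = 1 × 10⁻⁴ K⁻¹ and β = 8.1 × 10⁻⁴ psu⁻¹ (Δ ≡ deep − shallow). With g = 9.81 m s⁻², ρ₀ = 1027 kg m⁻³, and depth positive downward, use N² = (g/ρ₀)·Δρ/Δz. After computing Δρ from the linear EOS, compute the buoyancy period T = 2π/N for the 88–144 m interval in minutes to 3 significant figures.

ΔT = -1.8 K, ΔS = +0.65 psu (deep − shallow).
Δρ/ρ₀ = −αΔT + βΔS = 1.80 × 10⁻⁴ + 5.265 × 10⁻⁴ = 7.065 × 10⁻⁴, so Δρ ≈ 0.7256 kg m⁻³.
N² = (g/ρ₀)·Δρ/Δz = g·(Δρ/ρ₀)/Δz = 9.81 × 7.065 × 10⁻⁴ / 56 = 1.2376 × 10⁻⁴ s⁻².
N = √(1.2376 × 10⁻⁴) = 0.011125 rad s⁻¹ → T = 2π/N = 564.78 s = 9.4130 min ≈ 9.41 min.

9.41 min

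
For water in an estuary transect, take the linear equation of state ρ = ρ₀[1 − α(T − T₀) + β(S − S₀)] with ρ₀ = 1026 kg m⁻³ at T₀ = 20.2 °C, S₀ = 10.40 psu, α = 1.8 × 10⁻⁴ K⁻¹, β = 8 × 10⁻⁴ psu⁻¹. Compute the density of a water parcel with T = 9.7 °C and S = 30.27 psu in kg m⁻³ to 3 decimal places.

1044.248 kg m⁻³

T − T₀ = -10.5 K, S − S₀ = +19.87 psu.
Bracket = 1 − α·(-10.5) + β·(+19.87) = 1 + (0.017786) = 1.0177860.
ρ = 1026 × 1.0177860 = 1044.248 kg m⁻³.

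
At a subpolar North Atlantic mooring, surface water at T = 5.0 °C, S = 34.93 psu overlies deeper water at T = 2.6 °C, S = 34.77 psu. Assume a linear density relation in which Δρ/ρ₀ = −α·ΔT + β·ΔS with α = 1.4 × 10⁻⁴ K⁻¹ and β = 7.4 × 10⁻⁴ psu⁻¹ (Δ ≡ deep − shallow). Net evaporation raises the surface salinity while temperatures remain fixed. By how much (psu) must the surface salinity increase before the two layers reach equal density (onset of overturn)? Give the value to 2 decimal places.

Neutral buoyancy requires −α(T_deep − T_surf) + β(S_deep − S_surf′) = 0.
S_surf′ = S_deep − (α/β)·ΔT = 34.77 − (1.4 × 10⁻⁴/7.4 × 10⁻⁴)·(-2.4) = 35.2241 psu.
Increase required: 35.2241 − 34.93 = 0.2941 psu.

0.29 psu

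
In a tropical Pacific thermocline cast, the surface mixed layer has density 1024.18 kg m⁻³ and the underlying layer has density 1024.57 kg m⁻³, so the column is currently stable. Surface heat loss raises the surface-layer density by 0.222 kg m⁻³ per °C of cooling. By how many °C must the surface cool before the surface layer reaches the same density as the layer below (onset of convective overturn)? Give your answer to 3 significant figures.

1.76 °C

Density deficit of the surface layer: 1024.57 − 1024.18 = 0.39 kg m⁻³.
Required change = 0.39 / 0.222 = 1.76 °C.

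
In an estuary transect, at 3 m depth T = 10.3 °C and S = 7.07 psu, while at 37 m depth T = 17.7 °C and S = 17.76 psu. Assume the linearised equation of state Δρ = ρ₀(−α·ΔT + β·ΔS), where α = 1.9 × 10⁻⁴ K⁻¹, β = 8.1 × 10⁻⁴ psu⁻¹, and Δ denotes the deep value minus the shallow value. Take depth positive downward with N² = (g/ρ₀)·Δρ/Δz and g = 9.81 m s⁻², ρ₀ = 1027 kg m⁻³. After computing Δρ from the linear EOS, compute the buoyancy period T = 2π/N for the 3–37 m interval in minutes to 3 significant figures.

2.29 min

ΔT = +7.4 K, ΔS = +10.69 psu (deep − shallow).
Δρ/ρ₀ = −αΔT + βΔS = -1.406 × 10⁻³ + 8.6589 × 10⁻³ = 7.2529 × 10⁻³, so Δρ ≈ 7.449 kg m⁻³.
N² = (g/ρ₀)·Δρ/Δz = g·(Δρ/ρ₀)/Δz = 9.81 × 7.2529 × 10⁻³ / 34 = 2.0927 × 10⁻³ s⁻².
N = √(2.0927 × 10⁻³) = 0.045746 rad s⁻¹ → T = 2π/N = 137.35 s = 2.2892 min ≈ 2.29 min.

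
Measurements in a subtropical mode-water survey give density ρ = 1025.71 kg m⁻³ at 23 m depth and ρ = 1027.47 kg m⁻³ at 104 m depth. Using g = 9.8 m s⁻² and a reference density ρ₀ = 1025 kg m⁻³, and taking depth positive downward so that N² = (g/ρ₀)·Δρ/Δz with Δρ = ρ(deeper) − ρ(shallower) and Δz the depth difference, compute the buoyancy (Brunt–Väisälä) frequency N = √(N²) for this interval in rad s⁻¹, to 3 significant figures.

Δρ = 1027.47 − 1025.71 = 1.76 kg m⁻³ over Δz = 104 − 23 = 81 m.
N² = (9.8/1025) × (1.76/81) = 2.0774 × 10⁻⁴ s⁻².
N = √(2.0774 × 10⁻⁴) = 0.014413 rad s⁻¹ ≈ 0.0144 rad s⁻¹.

0.0144 rad s⁻¹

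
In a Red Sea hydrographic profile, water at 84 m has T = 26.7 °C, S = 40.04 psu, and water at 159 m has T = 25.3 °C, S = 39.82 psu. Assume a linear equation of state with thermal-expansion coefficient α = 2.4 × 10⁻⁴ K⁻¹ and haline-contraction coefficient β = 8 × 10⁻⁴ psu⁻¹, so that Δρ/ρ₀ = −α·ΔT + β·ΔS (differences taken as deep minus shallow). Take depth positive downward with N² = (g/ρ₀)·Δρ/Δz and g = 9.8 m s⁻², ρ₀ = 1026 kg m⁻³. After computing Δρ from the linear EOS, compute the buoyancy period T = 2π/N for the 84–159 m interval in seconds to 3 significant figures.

ΔT = -1.4 K, ΔS = -0.22 psu (deep − shallow).
Δρ/ρ₀ = −αΔT + βΔS = 3.36 × 10⁻⁴ − 1.76 × 10⁻⁴ = 1.60 × 10⁻⁴, so Δρ ≈ 0.1642 kg m⁻³.
N² = (g/ρ₀)·Δρ/Δz = g·(Δρ/ρ₀)/Δz = 9.8 × 1.60 × 10⁻⁴ / 75 = 2.0907 × 10⁻⁵ s⁻².
N = √(2.0907 × 10⁻⁵) = 4.5724 × 10⁻³ rad s⁻¹ → T = 2π/N = 1.3742 × 10³ s ≈ 1.37 × 10³ s.

1.37 × 10³ s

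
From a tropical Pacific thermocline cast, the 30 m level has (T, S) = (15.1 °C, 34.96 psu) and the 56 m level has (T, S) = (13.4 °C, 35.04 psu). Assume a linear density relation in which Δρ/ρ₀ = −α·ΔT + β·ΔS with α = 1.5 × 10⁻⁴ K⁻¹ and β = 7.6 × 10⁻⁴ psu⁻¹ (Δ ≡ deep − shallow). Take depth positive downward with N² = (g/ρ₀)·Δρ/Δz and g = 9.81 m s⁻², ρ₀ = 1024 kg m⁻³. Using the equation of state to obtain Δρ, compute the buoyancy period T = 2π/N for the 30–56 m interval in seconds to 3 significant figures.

ΔT = -1.7 K, ΔS = +0.08 psu (deep − shallow).
Δρ/ρ₀ = −αΔT + βΔS = 2.55 × 10⁻⁴ + 6.08 × 10⁻⁵ = 3.158 × 10⁻⁴, so Δρ ≈ 0.3234 kg m⁻³.
N² = (g/ρ₀)·Δρ/Δz = g·(Δρ/ρ₀)/Δz = 9.81 × 3.158 × 10⁻⁴ / 26 = 1.1915 × 10⁻⁴ s⁻².
N = √(1.1915 × 10⁻⁴) = 0.010916 rad s⁻¹ → T = 2π/N = 575.59 s ≈ 576 s.

576 s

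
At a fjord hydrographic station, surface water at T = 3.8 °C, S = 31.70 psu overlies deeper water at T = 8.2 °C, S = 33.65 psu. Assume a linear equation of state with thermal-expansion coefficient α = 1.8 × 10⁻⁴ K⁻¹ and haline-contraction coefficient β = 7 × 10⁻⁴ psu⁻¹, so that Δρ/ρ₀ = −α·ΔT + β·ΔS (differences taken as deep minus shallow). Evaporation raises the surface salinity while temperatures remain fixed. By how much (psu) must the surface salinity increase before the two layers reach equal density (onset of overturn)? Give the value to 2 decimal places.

0.82 psu

Neutral buoyancy requires −α(T_deep − T_surf) + β(S_deep − S_surf′) = 0.
S_surf′ = S_deep − (α/β)·ΔT = 33.65 − (1.8 × 10⁻⁴/7 × 10⁻⁴)·(+4.4) = 32.5186 psu.
Increase required: 32.5186 − 31.70 = 0.8186 psu.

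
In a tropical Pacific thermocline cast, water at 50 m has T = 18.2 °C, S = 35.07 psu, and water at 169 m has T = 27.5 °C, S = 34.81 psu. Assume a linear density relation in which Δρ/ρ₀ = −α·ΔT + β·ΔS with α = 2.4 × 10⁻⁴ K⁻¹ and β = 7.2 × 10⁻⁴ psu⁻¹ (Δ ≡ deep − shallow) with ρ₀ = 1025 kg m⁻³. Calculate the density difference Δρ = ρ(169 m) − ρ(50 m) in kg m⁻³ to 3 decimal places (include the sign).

-2.480 kg m⁻³

ΔT = +9.3 K, ΔS = -0.26 psu (deep − shallow).
Δρ/ρ₀ = −(2.4 × 10⁻⁴)(+9.3) + (7.2 × 10⁻⁴)(-0.26) = -2.4192 × 10⁻³.
Δρ = 1025 × (-2.4192 × 10⁻³) = -2.480 kg m⁻³.
Negative Δρ: lighter below, statically unstable.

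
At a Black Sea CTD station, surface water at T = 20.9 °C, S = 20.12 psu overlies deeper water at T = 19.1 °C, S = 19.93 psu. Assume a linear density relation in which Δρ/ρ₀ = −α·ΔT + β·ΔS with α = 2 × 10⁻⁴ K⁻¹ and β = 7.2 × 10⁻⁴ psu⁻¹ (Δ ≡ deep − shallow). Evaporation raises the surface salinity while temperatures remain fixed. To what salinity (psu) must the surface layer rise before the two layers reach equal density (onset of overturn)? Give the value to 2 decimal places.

Neutral buoyancy requires −α(T_deep − T_surf) + β(S_deep − S_surf′) = 0.
S_surf′ = S_deep − (α/β)·ΔT = 19.93 − (2 × 10⁻⁴/7.2 × 10⁻⁴)·(-1.8) = 20.4300 psu.
Increase required: 20.4300 − 20.12 = 0.3100 psu.

20.43 psu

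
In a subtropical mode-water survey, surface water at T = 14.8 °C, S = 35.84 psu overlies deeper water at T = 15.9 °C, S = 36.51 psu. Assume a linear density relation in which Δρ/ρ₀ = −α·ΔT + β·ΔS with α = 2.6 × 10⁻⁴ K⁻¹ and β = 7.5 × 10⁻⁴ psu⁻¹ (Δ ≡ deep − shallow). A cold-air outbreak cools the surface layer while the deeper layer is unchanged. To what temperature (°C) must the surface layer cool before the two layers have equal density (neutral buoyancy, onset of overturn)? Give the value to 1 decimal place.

14.0 °C

Neutral buoyancy requires Δρ = 0, i.e. −α(T_deep − T_surf′) + β(S_deep − S_surf) = 0.
T_surf′ = T_deep − (β/α)·ΔS = 15.9 − (7.5 × 10⁻⁴/2.6 × 10⁻⁴)·(+0.67) = 13.967 °C.
Cooling required: 14.8 − (13.967) = 0.833 °C.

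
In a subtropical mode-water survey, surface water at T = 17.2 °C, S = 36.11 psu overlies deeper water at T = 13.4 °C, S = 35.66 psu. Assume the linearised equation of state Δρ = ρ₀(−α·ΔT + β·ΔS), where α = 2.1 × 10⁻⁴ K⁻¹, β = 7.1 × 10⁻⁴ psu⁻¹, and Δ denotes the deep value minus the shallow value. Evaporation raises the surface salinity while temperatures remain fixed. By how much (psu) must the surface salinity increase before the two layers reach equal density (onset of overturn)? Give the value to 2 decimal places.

0.67 psu

Neutral buoyancy requires −α(T_deep − T_surf) + β(S_deep − S_surf′) = 0.
S_surf′ = S_deep − (α/β)·ΔT = 35.66 − (2.1 × 10⁻⁴/7.1 × 10⁻⁴)·(-3.8) = 36.7839 psu.
Increase required: 36.7839 − 36.11 = 0.6739 psu.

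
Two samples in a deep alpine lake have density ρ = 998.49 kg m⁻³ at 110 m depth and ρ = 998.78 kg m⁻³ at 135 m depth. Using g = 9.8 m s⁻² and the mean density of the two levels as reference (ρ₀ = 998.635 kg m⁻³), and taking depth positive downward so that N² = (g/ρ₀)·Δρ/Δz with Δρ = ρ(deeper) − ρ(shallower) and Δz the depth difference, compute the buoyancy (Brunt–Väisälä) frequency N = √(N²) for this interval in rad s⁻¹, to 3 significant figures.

0.0107 rad s⁻¹

Δρ = 998.78 − 998.49 = 0.29 kg m⁻³ over Δz = 135 − 110 = 25 m.
N² = (9.8/998.635) × (0.29/25) = 1.1384 × 10⁻⁴ s⁻².
N = √(1.1384 × 10⁻⁴) = 0.010670 rad s⁻¹ ≈ 0.0107 rad s⁻¹.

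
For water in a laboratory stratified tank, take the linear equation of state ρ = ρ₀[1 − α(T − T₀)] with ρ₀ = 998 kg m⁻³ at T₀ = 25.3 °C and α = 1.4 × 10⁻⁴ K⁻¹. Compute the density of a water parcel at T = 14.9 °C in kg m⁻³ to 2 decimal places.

999.45 kg m⁻³

T − T₀ = -10.4 K.
Bracket = 1 − α·(-10.4) = 1 + (1.456 × 10⁻³) = 1.0014560.
ρ = 998 × 1.0014560 = 999.45 kg m⁻³.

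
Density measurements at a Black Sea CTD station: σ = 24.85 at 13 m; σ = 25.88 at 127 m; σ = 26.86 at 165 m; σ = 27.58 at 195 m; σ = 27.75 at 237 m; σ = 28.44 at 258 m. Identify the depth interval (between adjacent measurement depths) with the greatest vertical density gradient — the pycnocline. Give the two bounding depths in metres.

237–258 m

Compute the density gradient over each adjacent pair:
  13–127 m: Δρ/Δz = 1.03/114 = 9.0 × 10⁻³ kg m⁻⁴
  127–165 m: Δρ/Δz = 0.98/38 = 0.026 kg m⁻⁴
  165–195 m: Δρ/Δz = 0.72/30 = 0.024 kg m⁻⁴
  195–237 m: Δρ/Δz = 0.17/42 = 4.0 × 10⁻³ kg m⁻⁴
  237–258 m: Δρ/Δz = 0.69/21 = 0.033 kg m⁻⁴
The largest gradient is in the 237–258 m interval — the pycnocline.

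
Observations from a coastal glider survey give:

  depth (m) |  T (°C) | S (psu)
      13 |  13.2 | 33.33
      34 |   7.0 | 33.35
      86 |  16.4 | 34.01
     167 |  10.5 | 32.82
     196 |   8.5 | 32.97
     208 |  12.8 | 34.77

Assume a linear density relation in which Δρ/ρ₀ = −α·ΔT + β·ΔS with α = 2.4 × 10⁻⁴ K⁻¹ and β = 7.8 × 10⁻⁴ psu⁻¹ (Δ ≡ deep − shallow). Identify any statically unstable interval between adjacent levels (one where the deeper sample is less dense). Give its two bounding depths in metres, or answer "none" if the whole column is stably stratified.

Evaluate Δρ/ρ₀ = −αΔT + βΔS across each adjacent pair:
  13–34 m: −αΔT+βΔS = −(2.4 × 10⁻⁴)(-6.2)+(7.8 × 10⁻⁴)(+0.02) = 1.5 × 10⁻³ → stable
  34–86 m: −αΔT+βΔS = −(2.4 × 10⁻⁴)(+9.4)+(7.8 × 10⁻⁴)(+0.66) = -1.7 × 10⁻³ → UNSTABLE
  86–167 m: −αΔT+βΔS = −(2.4 × 10⁻⁴)(-5.9)+(7.8 × 10⁻⁴)(-1.19) = 4.9 × 10⁻⁴ → stable
  167–196 m: −αΔT+βΔS = −(2.4 × 10⁻⁴)(-2.0)+(7.8 × 10⁻⁴)(+0.15) = 6.0 × 10⁻⁴ → stable
  196–208 m: −αΔT+βΔS = −(2.4 × 10⁻⁴)(+4.3)+(7.8 × 10⁻⁴)(+1.80) = 3.7 × 10⁻⁴ → stable
The 34–86 m interval has Δρ < 0: lighter water underlies denser water.

34–86 m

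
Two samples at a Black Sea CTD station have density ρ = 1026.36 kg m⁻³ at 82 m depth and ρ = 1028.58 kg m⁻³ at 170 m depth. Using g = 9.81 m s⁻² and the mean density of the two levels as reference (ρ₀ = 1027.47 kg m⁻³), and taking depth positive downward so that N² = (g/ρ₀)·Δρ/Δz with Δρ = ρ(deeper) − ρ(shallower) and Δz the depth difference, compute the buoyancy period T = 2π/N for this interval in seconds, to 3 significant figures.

Δρ = 1028.58 − 1026.36 = 2.22 kg m⁻³ over Δz = 170 − 82 = 88 m.
N² = (9.81/1027.47) × (2.22/88) = 2.4086 × 10⁻⁴ s⁻².
N = √(2.4086 × 10⁻⁴) = 0.015520 rad s⁻¹, so T = 2π/N = 404.84 s ≈ 405 s.

405 s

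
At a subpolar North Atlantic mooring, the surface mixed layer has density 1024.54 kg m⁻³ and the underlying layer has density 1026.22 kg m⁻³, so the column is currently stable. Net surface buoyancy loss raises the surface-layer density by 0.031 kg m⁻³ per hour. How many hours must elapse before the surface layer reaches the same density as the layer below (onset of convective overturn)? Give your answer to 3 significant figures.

Density deficit of the surface layer: 1026.22 − 1024.54 = 1.68 kg m⁻³.
Required change = 1.68 / 0.031 = 54.2 hours.

54.2 hours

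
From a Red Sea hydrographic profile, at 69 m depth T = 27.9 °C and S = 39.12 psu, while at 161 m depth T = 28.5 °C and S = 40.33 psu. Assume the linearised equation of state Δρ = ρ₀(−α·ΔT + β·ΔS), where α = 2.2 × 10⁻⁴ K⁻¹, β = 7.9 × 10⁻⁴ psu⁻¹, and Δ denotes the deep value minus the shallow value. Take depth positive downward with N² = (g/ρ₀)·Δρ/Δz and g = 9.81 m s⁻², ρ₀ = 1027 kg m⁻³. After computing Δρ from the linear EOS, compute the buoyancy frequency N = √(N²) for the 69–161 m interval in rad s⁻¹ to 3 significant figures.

9.37 × 10⁻³ rad s⁻¹

ΔT = +0.6 K, ΔS = +1.21 psu (deep − shallow).
Δρ/ρ₀ = −αΔT + βΔS = -1.32 × 10⁻⁴ + 9.559 × 10⁻⁴ = 8.239 × 10⁻⁴, so Δρ ≈ 0.8461 kg m⁻³.
N² = (g/ρ₀)·Δρ/Δz = g·(Δρ/ρ₀)/Δz = 9.81 × 8.239 × 10⁻⁴ / 92 = 8.7853 × 10⁻⁵ s⁻².
N = √(8.7853 × 10⁻⁵) = 9.3730 × 10⁻³ rad s⁻¹ ≈ 9.37 × 10⁻³ rad s⁻¹.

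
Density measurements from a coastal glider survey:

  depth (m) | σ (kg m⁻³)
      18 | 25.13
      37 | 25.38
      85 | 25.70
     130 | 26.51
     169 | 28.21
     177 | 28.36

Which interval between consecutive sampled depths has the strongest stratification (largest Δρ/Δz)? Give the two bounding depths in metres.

130–169 m

Compute the density gradient over each adjacent pair:
  18–37 m: Δρ/Δz = 0.25/19 = 0.013 kg m⁻⁴
  37–85 m: Δρ/Δz = 0.32/48 = 6.7 × 10⁻³ kg m⁻⁴
  85–130 m: Δρ/Δz = 0.81/45 = 0.018 kg m⁻⁴
  130–169 m: Δρ/Δz = 1.70/39 = 0.044 kg m⁻⁴
  169–177 m: Δρ/Δz = 0.15/8 = 0.019 kg m⁻⁴
The largest gradient is in the 130–169 m interval — the pycnocline.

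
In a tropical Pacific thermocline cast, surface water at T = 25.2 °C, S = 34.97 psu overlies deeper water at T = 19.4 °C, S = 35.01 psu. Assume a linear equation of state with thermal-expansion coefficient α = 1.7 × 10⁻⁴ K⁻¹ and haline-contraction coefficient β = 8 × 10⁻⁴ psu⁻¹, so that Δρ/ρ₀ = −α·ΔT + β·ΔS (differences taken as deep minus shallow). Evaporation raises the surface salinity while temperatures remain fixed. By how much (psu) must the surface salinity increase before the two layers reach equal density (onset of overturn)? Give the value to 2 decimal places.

Neutral buoyancy requires −α(T_deep − T_surf) + β(S_deep − S_surf′) = 0.
S_surf′ = S_deep − (α/β)·ΔT = 35.01 − (1.7 × 10⁻⁴/8 × 10⁻⁴)·(-5.8) = 36.2425 psu.
Increase required: 36.2425 − 34.97 = 1.2725 psu.

1.27 psu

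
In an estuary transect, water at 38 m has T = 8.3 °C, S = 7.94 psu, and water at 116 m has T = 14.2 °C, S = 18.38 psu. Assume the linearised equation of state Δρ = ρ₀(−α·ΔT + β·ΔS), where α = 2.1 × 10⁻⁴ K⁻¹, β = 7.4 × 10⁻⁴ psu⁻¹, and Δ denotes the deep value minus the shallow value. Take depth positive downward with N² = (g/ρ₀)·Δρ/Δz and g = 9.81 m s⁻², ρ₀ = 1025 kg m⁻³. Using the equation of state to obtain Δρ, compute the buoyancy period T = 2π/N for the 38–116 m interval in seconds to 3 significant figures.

220 s

ΔT = +5.9 K, ΔS = +10.44 psu (deep − shallow).
Δρ/ρ₀ = −αΔT + βΔS = -1.239 × 10⁻³ + 7.7256 × 10⁻³ = 6.4866 × 10⁻³, so Δρ ≈ 6.649 kg m⁻³.
N² = (g/ρ₀)·Δρ/Δz = g·(Δρ/ρ₀)/Δz = 9.81 × 6.4866 × 10⁻³ / 78 = 8.1581 × 10⁻⁴ s⁻².
N = √(8.1581 × 10⁻⁴) = 0.028562 rad s⁻¹ → T = 2π/N = 219.98 s ≈ 220 s.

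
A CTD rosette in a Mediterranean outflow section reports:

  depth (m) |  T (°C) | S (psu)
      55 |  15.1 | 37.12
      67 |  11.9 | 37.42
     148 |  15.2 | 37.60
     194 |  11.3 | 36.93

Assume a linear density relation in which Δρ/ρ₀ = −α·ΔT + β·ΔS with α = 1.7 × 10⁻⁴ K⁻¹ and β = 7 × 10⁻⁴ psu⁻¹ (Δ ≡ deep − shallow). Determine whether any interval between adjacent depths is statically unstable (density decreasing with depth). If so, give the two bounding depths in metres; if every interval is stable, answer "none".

67–148 m

Evaluate Δρ/ρ₀ = −αΔT + βΔS across each adjacent pair:
  55–67 m: −αΔT+βΔS = −(1.7 × 10⁻⁴)(-3.2)+(7 × 10⁻⁴)(+0.30) = 7.5 × 10⁻⁴ → stable
  67–148 m: −αΔT+βΔS = −(1.7 × 10⁻⁴)(+3.3)+(7 × 10⁻⁴)(+0.18) = -4.3 × 10⁻⁴ → UNSTABLE
  148–194 m: −αΔT+βΔS = −(1.7 × 10⁻⁴)(-3.9)+(7 × 10⁻⁴)(-0.67) = 1.9 × 10⁻⁴ → stable
The 67–148 m interval has Δρ < 0: lighter water underlies denser water.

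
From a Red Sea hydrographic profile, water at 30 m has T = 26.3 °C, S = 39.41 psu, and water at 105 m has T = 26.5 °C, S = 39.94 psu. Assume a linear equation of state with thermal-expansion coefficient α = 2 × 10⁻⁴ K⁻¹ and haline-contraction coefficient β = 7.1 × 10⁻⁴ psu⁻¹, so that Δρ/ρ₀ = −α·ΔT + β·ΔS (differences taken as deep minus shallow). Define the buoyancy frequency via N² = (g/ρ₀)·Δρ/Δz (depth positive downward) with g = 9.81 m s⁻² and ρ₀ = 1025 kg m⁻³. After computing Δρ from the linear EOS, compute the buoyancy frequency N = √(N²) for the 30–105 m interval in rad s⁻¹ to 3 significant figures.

ΔT = +0.2 K, ΔS = +0.53 psu (deep − shallow).
Δρ/ρ₀ = −αΔT + βΔS = -4.00 × 10⁻⁵ + 3.763 × 10⁻⁴ = 3.363 × 10⁻⁴, so Δρ ≈ 0.3447 kg m⁻³.
N² = (g/ρ₀)·Δρ/Δz = g·(Δρ/ρ₀)/Δz = 9.81 × 3.363 × 10⁻⁴ / 75 = 4.3988 × 10⁻⁵ s⁻².
N = √(4.3988 × 10⁻⁵) = 6.6323 × 10⁻³ rad s⁻¹ ≈ 6.63 × 10⁻³ rad s⁻¹.

6.63 × 10⁻³ rad s⁻¹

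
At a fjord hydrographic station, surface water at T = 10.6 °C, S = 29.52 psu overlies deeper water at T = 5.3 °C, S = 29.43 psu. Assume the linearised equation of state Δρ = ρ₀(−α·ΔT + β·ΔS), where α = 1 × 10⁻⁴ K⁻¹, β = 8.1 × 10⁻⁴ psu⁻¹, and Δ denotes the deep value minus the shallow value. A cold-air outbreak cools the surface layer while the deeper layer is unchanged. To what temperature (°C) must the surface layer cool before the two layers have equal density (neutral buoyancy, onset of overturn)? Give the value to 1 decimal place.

6.0 °C

Neutral buoyancy requires Δρ = 0, i.e. −α(T_deep − T_surf′) + β(S_deep − S_surf) = 0.
T_surf′ = T_deep − (β/α)·ΔS = 5.3 − (8.1 × 10⁻⁴/1 × 10⁻⁴)·(-0.09) = 6.029 °C.
Cooling required: 10.6 − (6.029) = 4.571 °C.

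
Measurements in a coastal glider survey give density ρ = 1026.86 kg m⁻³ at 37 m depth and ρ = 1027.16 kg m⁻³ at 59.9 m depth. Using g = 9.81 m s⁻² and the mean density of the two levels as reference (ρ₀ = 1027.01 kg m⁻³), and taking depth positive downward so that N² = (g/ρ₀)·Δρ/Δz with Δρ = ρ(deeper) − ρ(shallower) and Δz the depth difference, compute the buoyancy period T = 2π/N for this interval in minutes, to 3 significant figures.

Δρ = 1027.16 − 1026.86 = 0.30 kg m⁻³ over Δz = 59.9 − 37 = 22.9 m.
N² = (9.81/1027.01) × (0.30/22.9) = 1.2514 × 10⁻⁴ s⁻².
N = √(1.2514 × 10⁻⁴) = 0.011187 rad s⁻¹, so T = 2π/N = 561.65 s = 9.3608 min ≈ 9.36 min.

9.36 min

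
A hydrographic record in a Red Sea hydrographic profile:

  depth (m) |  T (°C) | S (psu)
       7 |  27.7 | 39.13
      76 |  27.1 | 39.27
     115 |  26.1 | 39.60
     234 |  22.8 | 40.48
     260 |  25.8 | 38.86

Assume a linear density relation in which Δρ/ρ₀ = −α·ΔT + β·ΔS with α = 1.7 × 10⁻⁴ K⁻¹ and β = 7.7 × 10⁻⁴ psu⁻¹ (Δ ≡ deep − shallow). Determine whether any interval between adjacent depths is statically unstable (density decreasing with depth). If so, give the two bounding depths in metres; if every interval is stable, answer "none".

234–260 m

Evaluate Δρ/ρ₀ = −αΔT + βΔS across each adjacent pair:
  7–76 m: −αΔT+βΔS = −(1.7 × 10⁻⁴)(-0.6)+(7.7 × 10⁻⁴)(+0.14) = 2.1 × 10⁻⁴ → stable
  76–115 m: −αΔT+βΔS = −(1.7 × 10⁻⁴)(-1.0)+(7.7 × 10⁻⁴)(+0.33) = 4.2 × 10⁻⁴ → stable
  115–234 m: −αΔT+βΔS = −(1.7 × 10⁻⁴)(-3.3)+(7.7 × 10⁻⁴)(+0.88) = 1.2 × 10⁻³ → stable
  234–260 m: −αΔT+βΔS = −(1.7 × 10⁻⁴)(+3.0)+(7.7 × 10⁻⁴)(-1.62) = -1.8 × 10⁻³ → UNSTABLE
The 234–260 m interval has Δρ < 0: lighter water underlies denser water.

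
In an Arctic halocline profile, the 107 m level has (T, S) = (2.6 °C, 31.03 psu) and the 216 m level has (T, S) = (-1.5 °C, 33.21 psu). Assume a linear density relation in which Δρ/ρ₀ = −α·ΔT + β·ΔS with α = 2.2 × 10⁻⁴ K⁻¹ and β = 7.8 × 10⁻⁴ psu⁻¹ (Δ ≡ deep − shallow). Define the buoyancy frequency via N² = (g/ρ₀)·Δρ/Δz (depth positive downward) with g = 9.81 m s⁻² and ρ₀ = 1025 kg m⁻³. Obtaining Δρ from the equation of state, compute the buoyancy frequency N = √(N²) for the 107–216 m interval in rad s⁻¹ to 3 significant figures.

0.0153 rad s⁻¹

ΔT = -4.1 K, ΔS = +2.18 psu (deep − shallow).
Δρ/ρ₀ = −αΔT + βΔS = 9.02 × 10⁻⁴ + 1.7004 × 10⁻³ = 2.6024 × 10⁻³, so Δρ ≈ 2.667 kg m⁻³.
N² = (g/ρ₀)·Δρ/Δz = g·(Δρ/ρ₀)/Δz = 9.81 × 2.6024 × 10⁻³ / 109 = 2.3422 × 10⁻⁴ s⁻².
N = √(2.3422 × 10⁻⁴) = 0.015304 rad s⁻¹ ≈ 0.0153 rad s⁻¹.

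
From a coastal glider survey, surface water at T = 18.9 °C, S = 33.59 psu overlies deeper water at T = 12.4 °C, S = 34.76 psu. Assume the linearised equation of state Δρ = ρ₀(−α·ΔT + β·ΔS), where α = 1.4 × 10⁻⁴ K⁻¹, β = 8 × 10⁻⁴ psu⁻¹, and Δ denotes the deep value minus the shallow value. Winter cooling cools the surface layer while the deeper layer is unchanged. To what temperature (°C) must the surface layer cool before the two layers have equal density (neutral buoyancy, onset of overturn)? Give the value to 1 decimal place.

Neutral buoyancy requires Δρ = 0, i.e. −α(T_deep − T_surf′) + β(S_deep − S_surf) = 0.
T_surf′ = T_deep − (β/α)·ΔS = 12.4 − (8 × 10⁻⁴/1.4 × 10⁻⁴)·(+1.17) = 5.714 °C.
Cooling required: 18.9 − (5.714) = 13.186 °C.

5.7 °C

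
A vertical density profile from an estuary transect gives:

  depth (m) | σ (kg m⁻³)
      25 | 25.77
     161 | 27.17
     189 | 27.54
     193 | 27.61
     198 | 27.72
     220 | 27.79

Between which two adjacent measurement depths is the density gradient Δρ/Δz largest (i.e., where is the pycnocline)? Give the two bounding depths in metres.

193–198 m

Compute the density gradient over each adjacent pair:
  25–161 m: Δρ/Δz = 1.40/136 = 0.010 kg m⁻⁴
  161–189 m: Δρ/Δz = 0.37/28 = 0.013 kg m⁻⁴
  189–193 m: Δρ/Δz = 0.07/4 = 0.018 kg m⁻⁴
  193–198 m: Δρ/Δz = 0.11/5 = 0.022 kg m⁻⁴
  198–220 m: Δρ/Δz = 0.07/22 = 3.2 × 10⁻³ kg m⁻⁴
The largest gradient is in the 193–198 m interval — the pycnocline.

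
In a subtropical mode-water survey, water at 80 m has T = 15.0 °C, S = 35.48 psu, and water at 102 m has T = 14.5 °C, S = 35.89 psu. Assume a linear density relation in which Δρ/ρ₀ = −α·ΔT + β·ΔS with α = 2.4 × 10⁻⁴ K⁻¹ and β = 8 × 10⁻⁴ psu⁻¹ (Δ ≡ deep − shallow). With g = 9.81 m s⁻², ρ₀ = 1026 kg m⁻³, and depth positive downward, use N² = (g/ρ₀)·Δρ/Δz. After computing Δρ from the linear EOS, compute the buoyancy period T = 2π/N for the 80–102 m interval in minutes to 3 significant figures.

ΔT = -0.5 K, ΔS = +0.41 psu (deep − shallow).
Δρ/ρ₀ = −αΔT + βΔS = 1.20 × 10⁻⁴ + 3.28 × 10⁻⁴ = 4.48 × 10⁻⁴, so Δρ ≈ 0.4596 kg m⁻³.
N² = (g/ρ₀)·Δρ/Δz = g·(Δρ/ρ₀)/Δz = 9.81 × 4.48 × 10⁻⁴ / 22 = 1.9977 × 10⁻⁴ s⁻².
N = √(1.9977 × 10⁻⁴) = 0.014134 rad s⁻¹ → T = 2π/N = 444.54 s = 7.4090 min ≈ 7.41 min.

7.41 min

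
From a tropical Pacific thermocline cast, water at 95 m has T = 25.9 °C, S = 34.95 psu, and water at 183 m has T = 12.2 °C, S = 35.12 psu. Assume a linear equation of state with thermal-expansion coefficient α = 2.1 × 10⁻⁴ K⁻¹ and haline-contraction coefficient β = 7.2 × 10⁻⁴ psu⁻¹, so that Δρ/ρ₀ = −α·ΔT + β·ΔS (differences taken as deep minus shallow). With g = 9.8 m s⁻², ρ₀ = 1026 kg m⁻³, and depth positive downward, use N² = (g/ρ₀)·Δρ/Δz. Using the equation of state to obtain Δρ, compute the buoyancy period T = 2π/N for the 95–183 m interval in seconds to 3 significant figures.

ΔT = -13.7 K, ΔS = +0.17 psu (deep − shallow).
Δρ/ρ₀ = −αΔT + βΔS = 2.877 × 10⁻³ + 1.224 × 10⁻⁴ = 2.9994 × 10⁻³, so Δρ ≈ 3.077 kg m⁻³.
N² = (g/ρ₀)·Δρ/Δz = g·(Δρ/ρ₀)/Δz = 9.8 × 2.9994 × 10⁻³ / 88 = 3.3402 × 10⁻⁴ s⁻².
N = √(3.3402 × 10⁻⁴) = 0.018276 rad s⁻¹ → T = 2π/N = 343.79 s ≈ 344 s.

344 s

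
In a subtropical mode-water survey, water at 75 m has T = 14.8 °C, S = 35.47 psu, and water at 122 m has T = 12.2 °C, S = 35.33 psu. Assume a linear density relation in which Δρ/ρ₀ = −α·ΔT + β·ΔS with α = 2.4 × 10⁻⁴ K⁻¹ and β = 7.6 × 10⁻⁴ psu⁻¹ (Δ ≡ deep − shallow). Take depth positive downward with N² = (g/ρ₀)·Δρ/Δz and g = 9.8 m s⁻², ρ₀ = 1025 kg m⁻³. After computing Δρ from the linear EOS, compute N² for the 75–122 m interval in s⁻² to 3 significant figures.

1.08 × 10⁻⁴ s⁻²

ΔT = -2.6 K, ΔS = -0.14 psu (deep − shallow).
Δρ/ρ₀ = −αΔT + βΔS = 6.24 × 10⁻⁴ − 1.064 × 10⁻⁴ = 5.176 × 10⁻⁴, so Δρ ≈ 0.5305 kg m⁻³.
N² = (g/ρ₀)·Δρ/Δz = g·(Δρ/ρ₀)/Δz = 9.8 × 5.176 × 10⁻⁴ / 47 = 1.0793 × 10⁻⁴ s⁻² ≈ 1.08 × 10⁻⁴ s⁻².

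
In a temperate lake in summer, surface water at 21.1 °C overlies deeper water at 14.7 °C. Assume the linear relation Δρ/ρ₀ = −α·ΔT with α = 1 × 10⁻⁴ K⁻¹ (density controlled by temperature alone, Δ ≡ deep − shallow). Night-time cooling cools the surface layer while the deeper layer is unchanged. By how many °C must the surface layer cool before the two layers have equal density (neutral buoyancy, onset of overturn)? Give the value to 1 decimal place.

6.4 °C

With temperature the only control, equal density requires T_surf′ = T_deep.
T_surf′ = 14.7 °C.
Cooling required: 21.1 − 14.7 = 6.4 °C.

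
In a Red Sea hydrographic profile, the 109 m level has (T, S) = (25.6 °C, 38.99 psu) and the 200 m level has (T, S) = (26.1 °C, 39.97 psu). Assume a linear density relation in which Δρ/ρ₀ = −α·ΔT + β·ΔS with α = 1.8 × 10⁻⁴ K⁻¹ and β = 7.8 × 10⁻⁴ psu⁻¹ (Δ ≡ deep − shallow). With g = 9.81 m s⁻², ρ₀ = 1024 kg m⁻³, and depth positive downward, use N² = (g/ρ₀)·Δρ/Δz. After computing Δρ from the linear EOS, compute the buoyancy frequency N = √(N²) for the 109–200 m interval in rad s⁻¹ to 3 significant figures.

8.53 × 10⁻³ rad s⁻¹

ΔT = +0.5 K, ΔS = +0.98 psu (deep − shallow).
Δρ/ρ₀ = −αΔT + βΔS = -9.00 × 10⁻⁵ + 7.644 × 10⁻⁴ = 6.744 × 10⁻⁴, so Δρ ≈ 0.6906 kg m⁻³.
N² = (g/ρ₀)·Δρ/Δz = g·(Δρ/ρ₀)/Δz = 9.81 × 6.744 × 10⁻⁴ / 91 = 7.2702 × 10⁻⁵ s⁻².
N = √(7.2702 × 10⁻⁵) = 8.5265 × 10⁻³ rad s⁻¹ ≈ 8.53 × 10⁻³ rad s⁻¹.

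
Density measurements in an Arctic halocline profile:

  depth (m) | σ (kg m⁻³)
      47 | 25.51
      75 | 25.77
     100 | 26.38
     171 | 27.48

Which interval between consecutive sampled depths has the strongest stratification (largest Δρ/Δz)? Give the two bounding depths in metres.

75–100 m

Compute the density gradient over each adjacent pair:
  47–75 m: Δρ/Δz = 0.26/28 = 9.3 × 10⁻³ kg m⁻⁴
  75–100 m: Δρ/Δz = 0.61/25 = 0.024 kg m⁻⁴
  100–171 m: Δρ/Δz = 1.10/71 = 0.015 kg m⁻⁴
The largest gradient is in the 75–100 m interval — the pycnocline.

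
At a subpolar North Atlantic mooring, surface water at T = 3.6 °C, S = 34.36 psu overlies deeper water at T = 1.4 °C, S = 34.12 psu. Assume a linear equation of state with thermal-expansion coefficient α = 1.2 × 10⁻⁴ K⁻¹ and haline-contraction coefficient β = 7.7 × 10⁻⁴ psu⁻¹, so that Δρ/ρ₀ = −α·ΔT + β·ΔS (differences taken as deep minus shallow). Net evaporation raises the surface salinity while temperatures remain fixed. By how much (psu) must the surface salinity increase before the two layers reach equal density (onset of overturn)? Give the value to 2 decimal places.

Neutral buoyancy requires −α(T_deep − T_surf) + β(S_deep − S_surf′) = 0.
S_surf′ = S_deep − (α/β)·ΔT = 34.12 − (1.2 × 10⁻⁴/7.7 × 10⁻⁴)·(-2.2) = 34.4629 psu.
Increase required: 34.4629 − 34.36 = 0.1029 psu.

0.10 psu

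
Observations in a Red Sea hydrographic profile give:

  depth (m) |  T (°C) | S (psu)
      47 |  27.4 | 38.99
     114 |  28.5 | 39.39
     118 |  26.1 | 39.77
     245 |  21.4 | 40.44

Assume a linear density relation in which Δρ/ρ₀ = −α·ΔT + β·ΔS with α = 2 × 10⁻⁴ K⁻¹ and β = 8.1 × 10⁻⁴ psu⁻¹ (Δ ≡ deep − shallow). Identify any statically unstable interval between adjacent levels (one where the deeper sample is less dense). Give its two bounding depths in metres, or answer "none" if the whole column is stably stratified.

Evaluate Δρ/ρ₀ = −αΔT + βΔS across each adjacent pair:
  47–114 m: −αΔT+βΔS = −(2 × 10⁻⁴)(+1.1)+(8.1 × 10⁻⁴)(+0.40) = 1.0 × 10⁻⁴ → stable
  114–118 m: −αΔT+βΔS = −(2 × 10⁻⁴)(-2.4)+(8.1 × 10⁻⁴)(+0.38) = 7.9 × 10⁻⁴ → stable
  118–245 m: −αΔT+βΔS = −(2 × 10⁻⁴)(-4.7)+(8.1 × 10⁻⁴)(+0.67) = 1.5 × 10⁻³ → stable
Every interval has Δρ > 0: the column is stably stratified throughout.

none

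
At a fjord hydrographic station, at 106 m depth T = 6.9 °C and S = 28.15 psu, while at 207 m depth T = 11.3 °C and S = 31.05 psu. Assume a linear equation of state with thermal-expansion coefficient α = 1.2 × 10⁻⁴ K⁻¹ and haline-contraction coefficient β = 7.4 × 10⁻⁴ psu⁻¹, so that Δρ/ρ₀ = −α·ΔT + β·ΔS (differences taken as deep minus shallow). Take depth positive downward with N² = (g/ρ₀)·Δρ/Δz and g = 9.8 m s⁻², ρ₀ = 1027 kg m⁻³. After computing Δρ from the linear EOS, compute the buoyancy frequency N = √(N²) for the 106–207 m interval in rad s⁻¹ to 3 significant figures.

0.0125 rad s⁻¹

ΔT = +4.4 K, ΔS = +2.90 psu (deep − shallow).
Δρ/ρ₀ = −αΔT + βΔS = -5.28 × 10⁻⁴ + 2.146 × 10⁻³ = 1.618 × 10⁻³, so Δρ ≈ 1.662 kg m⁻³.
N² = (g/ρ₀)·Δρ/Δz = g·(Δρ/ρ₀)/Δz = 9.8 × 1.618 × 10⁻³ / 101 = 1.5699 × 10⁻⁴ s⁻².
N = √(1.5699 × 10⁻⁴) = 0.012530 rad s⁻¹ ≈ 0.0125 rad s⁻¹.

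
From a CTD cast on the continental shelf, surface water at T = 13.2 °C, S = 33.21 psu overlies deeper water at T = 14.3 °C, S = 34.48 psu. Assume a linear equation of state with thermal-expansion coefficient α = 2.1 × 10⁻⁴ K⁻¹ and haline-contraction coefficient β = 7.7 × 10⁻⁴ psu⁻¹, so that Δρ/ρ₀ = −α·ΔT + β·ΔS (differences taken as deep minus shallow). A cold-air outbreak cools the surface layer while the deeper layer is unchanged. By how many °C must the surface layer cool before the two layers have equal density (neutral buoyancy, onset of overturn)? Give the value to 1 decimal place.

Neutral buoyancy requires Δρ = 0, i.e. −α(T_deep − T_surf′) + β(S_deep − S_surf) = 0.
T_surf′ = T_deep − (β/α)·ΔS = 14.3 − (7.7 × 10⁻⁴/2.1 × 10⁻⁴)·(+1.27) = 9.643 °C.
Cooling required: 13.2 − (9.643) = 3.557 °C.

3.6 °C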